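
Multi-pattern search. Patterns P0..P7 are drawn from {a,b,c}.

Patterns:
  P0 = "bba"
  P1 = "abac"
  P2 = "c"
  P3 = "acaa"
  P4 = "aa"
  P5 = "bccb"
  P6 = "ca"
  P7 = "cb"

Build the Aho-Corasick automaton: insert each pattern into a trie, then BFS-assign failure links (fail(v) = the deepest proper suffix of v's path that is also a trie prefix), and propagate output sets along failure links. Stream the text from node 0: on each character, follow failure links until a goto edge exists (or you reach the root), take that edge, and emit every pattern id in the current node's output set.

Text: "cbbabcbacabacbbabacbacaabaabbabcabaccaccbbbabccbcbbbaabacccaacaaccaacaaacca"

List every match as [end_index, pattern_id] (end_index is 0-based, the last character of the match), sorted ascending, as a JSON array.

Build:
Trie (insert patterns):
  n0 'ε': a→4 b→1 c→8
  n1 'b': b→2 c→13
  n2 'bb': a→3
  n3 'bba': ·  [P0 ends]
  n4 'a': a→12 b→5 c→9
  n5 'ab': a→6
  n6 'aba': c→7
  n7 'abac': ·  [P1 ends]
  n8 'c': a→16 b→17  [P2 ends]
  n9 'ac': a→10
  n10 'aca': a→11
  n11 'acaa': ·  [P3 ends]
  n12 'aa': ·  [P4 ends]
  n13 'bc': c→14
  n14 'bcc': b→15
  n15 'bccb': ·  [P5 ends]
  n16 'ca': ·  [P6 ends]
  n17 'cb': ·  [P7 ends]

Failure links (BFS by depth):
  n1('b'): parent n0 fail=0; on 'b' 0 → fail=0;  out ∅∪∅=∅
  n4('a'): parent n0 fail=0; on 'a' 0 → fail=0;  out ∅∪∅=∅
  n8('c'): parent n0 fail=0; on 'c' 0 → fail=0;  out {2}∪∅={2}
  n2('bb'): parent n1 fail=0; on 'b' 0 → fail=1;  out ∅∪∅=∅
  n5('ab'): parent n4 fail=0; on 'b' 0 → fail=1;  out ∅∪∅=∅
  n9('ac'): parent n4 fail=0; on 'c' 0 → fail=8;  out ∅∪{2}={2}
  n12('aa'): parent n4 fail=0; on 'a' 0 → fail=4;  out {4}∪∅={4}
  n13('bc'): parent n1 fail=0; on 'c' 0 → fail=8;  out ∅∪{2}={2}
  n16('ca'): parent n8 fail=0; on 'a' 0 → fail=4;  out {6}∪∅={6}
  n17('cb'): parent n8 fail=0; on 'b' 0 → fail=1;  out {7}∪∅={7}
  n3('bba'): parent n2 fail=1; on 'a' 1→0 → fail=4;  out {0}∪∅={0}
  n6('aba'): parent n5 fail=1; on 'a' 1→0 → fail=4;  out ∅∪∅=∅
  n10('aca'): parent n9 fail=8; on 'a' 8 → fail=16;  out ∅∪{6}={6}
  n14('bcc'): parent n13 fail=8; on 'c' 8→0 → fail=8;  out ∅∪{2}={2}
  n7('abac'): parent n6 fail=4; on 'c' 4 → fail=9;  out {1}∪{2}={1,2}
  n11('acaa'): parent n10 fail=16; on 'a' 16→4 → fail=12;  out {3}∪{4}={3,4}
  n15('bccb'): parent n14 fail=8; on 'b' 8 → fail=17;  out {5}∪{7}={5,7}

Run:
pos 0 'c': at 8  → match P2@[0:0]
pos 1 'b': at 17  → match P7@[0:1]
pos 2 'b': at 2 ·f
pos 3 'a': at 3  → match P0@[1:3]
pos 4 'b': at 5 ·f
pos 5 'c': at 13 ·f  → match P2@[5:5]
pos 6 'b': at 17 ·f  → match P7@[5:6]
pos 7 'a': at 4 ·f
pos 8 'c': at 9  → match P2@[8:8]
pos 9 'a': at 10  → match P6@[8:9]
pos 10 'b': at 5 ·f
pos 11 'a': at 6
pos 12 'c': at 7  → match P1@[9:12],P2@[12:12]
pos 13 'b': at 17 ·f  → match P7@[12:13]
pos 14 'b': at 2 ·f
pos 15 'a': at 3  → match P0@[13:15]
pos 16 'b': at 5 ·f
pos 17 'a': at 6
pos 18 'c': at 7  → match P1@[15:18],P2@[18:18]
pos 19 'b': at 17 ·f  → match P7@[18:19]
pos 20 'a': at 4 ·f
pos 21 'c': at 9  → match P2@[21:21]
pos 22 'a': at 10  → match P6@[21:22]
pos 23 'a': at 11  → match P3@[20:23],P4@[22:23]
pos 24 'b': at 5 ·f
pos 25 'a': at 6
pos 26 'a': at 12 ·f  → match P4@[25:26]
pos 27 'b': at 5 ·f
pos 28 'b': at 2 ·f
pos 29 'a': at 3  → match P0@[27:29]
pos 30 'b': at 5 ·f
pos 31 'c': at 13 ·f  → match P2@[31:31]
pos 32 'a': at 16 ·f  → match P6@[31:32]
pos 33 'b': at 5 ·f
pos 34 'a': at 6
pos 35 'c': at 7  → match P1@[32:35],P2@[35:35]
pos 36 'c': at 8 ·f  → match P2@[36:36]
pos 37 'a': at 16  → match P6@[36:37]
pos 38 'c': at 9 ·f  → match P2@[38:38]
pos 39 'c': at 8 ·f  → match P2@[39:39]
pos 40 'b': at 17  → match P7@[39:40]
pos 41 'b': at 2 ·f
pos 42 'b': at 2 ·f
pos 43 'a': at 3  → match P0@[41:43]
pos 44 'b': at 5 ·f
pos 45 'c': at 13 ·f  → match P2@[45:45]
pos 46 'c': at 14  → match P2@[46:46]
pos 47 'b': at 15  → match P5@[44:47],P7@[46:47]
pos 48 'c': at 13 ·f  → match P2@[48:48]
pos 49 'b': at 17 ·f  → match P7@[48:49]
pos 50 'b': at 2 ·f
pos 51 'b': at 2 ·f
pos 52 'a': at 3  → match P0@[50:52]
pos 53 'a': at 12 ·f  → match P4@[52:53]
pos 54 'b': at 5 ·f
pos 55 'a': at 6
pos 56 'c': at 7  → match P1@[53:56],P2@[56:56]
pos 57 'c': at 8 ·f  → match P2@[57:57]
pos 58 'c': at 8 ·f  → match P2@[58:58]
pos 59 'a': at 16  → match P6@[58:59]
pos 60 'a': at 12 ·f  → match P4@[59:60]
pos 61 'c': at 9 ·f  → match P2@[61:61]
pos 62 'a': at 10  → match P6@[61:62]
pos 63 'a': at 11  → match P3@[60:63],P4@[62:63]
pos 64 'c': at 9 ·f  → match P2@[64:64]
pos 65 'c': at 8 ·f  → match P2@[65:65]
pos 66 'a': at 16  → match P6@[65:66]
pos 67 'a': at 12 ·f  → match P4@[66:67]
pos 68 'c': at 9 ·f  → match P2@[68:68]
pos 69 'a': at 10  → match P6@[68:69]
pos 70 'a': at 11  → match P3@[67:70],P4@[69:70]
pos 71 'a': at 12 ·f  → match P4@[70:71]
pos 72 'c': at 9 ·f  → match P2@[72:72]
pos 73 'c': at 8 ·f  → match P2@[73:73]
pos 74 'a': at 16  → match P6@[73:74]

Matches: [[0,2],[1,7],[3,0],[5,2],[6,7],[8,2],[9,6],[12,1],[12,2],[13,7],[15,0],[18,1],[18,2],[19,7],[21,2],[22,6],[23,3],[23,4],[26,4],[29,0],[31,2],[32,6],[35,1],[35,2],[36,2],[37,6],[38,2],[39,2],[40,7],[43,0],[45,2],[46,2],[47,5],[47,7],[48,2],[49,7],[52,0],[53,4],[56,1],[56,2],[57,2],[58,2],[59,6],[60,4],[61,2],[62,6],[63,3],[63,4],[64,2],[65,2],[66,6],[67,4],[68,2],[69,6],[70,3],[70,4],[71,4],[72,2],[73,2],[74,6]]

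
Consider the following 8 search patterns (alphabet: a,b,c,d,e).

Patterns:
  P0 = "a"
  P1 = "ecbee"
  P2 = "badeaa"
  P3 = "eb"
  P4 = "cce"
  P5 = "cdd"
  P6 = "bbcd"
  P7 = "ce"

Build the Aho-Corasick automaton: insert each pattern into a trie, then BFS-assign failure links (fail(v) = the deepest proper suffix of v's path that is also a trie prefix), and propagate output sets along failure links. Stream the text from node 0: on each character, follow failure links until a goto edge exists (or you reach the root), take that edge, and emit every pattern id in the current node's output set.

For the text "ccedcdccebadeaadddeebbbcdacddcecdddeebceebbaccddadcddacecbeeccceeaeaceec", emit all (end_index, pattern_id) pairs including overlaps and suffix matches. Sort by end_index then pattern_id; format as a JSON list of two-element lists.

Construct AC machine:
Trie nodes:
  0='ε' goto a→1 b→7 c→14 e→2
  1='a' goto ·  [P0 ends]
  2='e' goto b→13 c→3
  3='ec' goto b→4
  4='ecb' goto e→5
  5='ecbe' goto e→6
  6='ecbee' goto ·  [P1 ends]
  7='b' goto a→8 b→19
  8='ba' goto d→9
  9='bad' goto e→10
  10='bade' goto a→11
  11='badea' goto a→12
  12='badeaa' goto ·  [P2 ends]
  13='eb' goto ·  [P3 ends]
  14='c' goto c→15 d→17 e→22
  15='cc' goto e→16
  16='cce' goto ·  [P4 ends]
  17='cd' goto d→18
  18='cdd' goto ·  [P5 ends]
  19='bb' goto c→20
  20='bbc' goto d→21
  21='bbcd' goto ·  [P6 ends]
  22='ce' goto ·  [P7 ends]

BFS fail/out derivation:
  fail(1) 'a': from fail(0)=0 chase 'a': 0 ⇒ 0;  out={0}∪out(0)={0}
  fail(2) 'e': from fail(0)=0 chase 'e': 0 ⇒ 0;  out=∅∪out(0)=∅
  fail(7) 'b': from fail(0)=0 chase 'b': 0 ⇒ 0;  out=∅∪out(0)=∅
  fail(14) 'c': from fail(0)=0 chase 'c': 0 ⇒ 0;  out=∅∪out(0)=∅
  fail(3) 'ec': from fail(2)=0 chase 'c': 0 ⇒ 14;  out=∅∪out(14)=∅
  fail(8) 'ba': from fail(7)=0 chase 'a': 0 ⇒ 1;  out=∅∪out(1)={0}
  fail(13) 'eb': from fail(2)=0 chase 'b': 0 ⇒ 7;  out={3}∪out(7)={3}
  fail(15) 'cc': from fail(14)=0 chase 'c': 0 ⇒ 14;  out=∅∪out(14)=∅
  fail(17) 'cd': from fail(14)=0 chase 'd': 0 ⇒ 0;  out=∅∪out(0)=∅
  fail(19) 'bb': from fail(7)=0 chase 'b': 0 ⇒ 7;  out=∅∪out(7)=∅
  fail(22) 'ce': from fail(14)=0 chase 'e': 0 ⇒ 2;  out={7}∪out(2)={7}
  fail(4) 'ecb': from fail(3)=14 chase 'b': 14→0 ⇒ 7;  out=∅∪out(7)=∅
  fail(9) 'bad': from fail(8)=1 chase 'd': 1→0 ⇒ 0;  out=∅∪out(0)=∅
  fail(16) 'cce': from fail(15)=14 chase 'e': 14 ⇒ 22;  out={4}∪out(22)={4,7}
  fail(18) 'cdd': from fail(17)=0 chase 'd': 0 ⇒ 0;  out={5}∪out(0)={5}
  fail(20) 'bbc': from fail(19)=7 chase 'c': 7→0 ⇒ 14;  out=∅∪out(14)=∅
  fail(5) 'ecbe': from fail(4)=7 chase 'e': 7→0 ⇒ 2;  out=∅∪out(2)=∅
  fail(10) 'bade': from fail(9)=0 chase 'e': 0 ⇒ 2;  out=∅∪out(2)=∅
  fail(21) 'bbcd': from fail(20)=14 chase 'd': 14 ⇒ 17;  out={6}∪out(17)={6}
  fail(6) 'ecbee': from fail(5)=2 chase 'e': 2→0 ⇒ 2;  out={1}∪out(2)={1}
  fail(11) 'badea': from fail(10)=2 chase 'a': 2→0 ⇒ 1;  out=∅∪out(1)={0}
  fail(12) 'badeaa': from fail(11)=1 chase 'a': 1→0 ⇒ 1;  out={2}∪out(1)={0,2}

Run:
pos 0 'c': at 14
pos 1 'c': at 15
pos 2 'e': at 16  ** P4@[0:2],P7@[1:2]
pos 3 'd': at 0 (via fail)
pos 4 'c': at 14
pos 5 'd': at 17
pos 6 'c': at 14 (via fail)
pos 7 'c': at 15
pos 8 'e': at 16  ** P4@[6:8],P7@[7:8]
pos 9 'b': at 13 (via fail)  ** P3@[8:9]
pos 10 'a': at 8 (via fail)  ** P0@[10:10]
pos 11 'd': at 9
pos 12 'e': at 10
pos 13 'a': at 11  ** P0@[13:13]
pos 14 'a': at 12  ** P0@[14:14],P2@[9:14]
pos 15 'd': at 0 (via fail)
pos 16 'd': at 0
pos 17 'd': at 0
pos 18 'e': at 2
pos 19 'e': at 2 (via fail)
pos 20 'b': at 13  ** P3@[19:20]
pos 21 'b': at 19 (via fail)
pos 22 'b': at 19 (via fail)
pos 23 'c': at 20
pos 24 'd': at 21  ** P6@[21:24]
pos 25 'a': at 1 (via fail)  ** P0@[25:25]
pos 26 'c': at 14 (via fail)
pos 27 'd': at 17
pos 28 'd': at 18  ** P5@[26:28]
pos 29 'c': at 14 (via fail)
pos 30 'e': at 22  ** P7@[29:30]
pos 31 'c': at 3 (via fail)
pos 32 'd': at 17 (via fail)
pos 33 'd': at 18  ** P5@[31:33]
pos 34 'd': at 0 (via fail)
pos 35 'e': at 2
pos 36 'e': at 2 (via fail)
pos 37 'b': at 13  ** P3@[36:37]
pos 38 'c': at 14 (via fail)
pos 39 'e': at 22  ** P7@[38:39]
pos 40 'e': at 2 (via fail)
pos 41 'b': at 13  ** P3@[40:41]
pos 42 'b': at 19 (via fail)
pos 43 'a': at 8 (via fail)  ** P0@[43:43]
pos 44 'c': at 14 (via fail)
pos 45 'c': at 15
pos 46 'd': at 17 (via fail)
pos 47 'd': at 18  ** P5@[45:47]
pos 48 'a': at 1 (via fail)  ** P0@[48:48]
pos 49 'd': at 0 (via fail)
pos 50 'c': at 14
pos 51 'd': at 17
pos 52 'd': at 18  ** P5@[50:52]
pos 53 'a': at 1 (via fail)  ** P0@[53:53]
pos 54 'c': at 14 (via fail)
pos 55 'e': at 22  ** P7@[54:55]
pos 56 'c': at 3 (via fail)
pos 57 'b': at 4
pos 58 'e': at 5
pos 59 'e': at 6  ** P1@[55:59]
pos 60 'c': at 3 (via fail)
pos 61 'c': at 15 (via fail)
pos 62 'c': at 15 (via fail)
pos 63 'e': at 16  ** P4@[61:63],P7@[62:63]
pos 64 'e': at 2 (via fail)
pos 65 'a': at 1 (via fail)  ** P0@[65:65]
pos 66 'e': at 2 (via fail)
pos 67 'a': at 1 (via fail)  ** P0@[67:67]
pos 68 'c': at 14 (via fail)
pos 69 'e': at 22  ** P7@[68:69]
pos 70 'e': at 2 (via fail)
pos 71 'c': at 3

All matches (sorted): [[2,4],[2,7],[8,4],[8,7],[9,3],[10,0],[13,0],[14,0],[14,2],[20,3],[24,6],[25,0],[28,5],[30,7],[33,5],[37,3],[39,7],[41,3],[43,0],[47,5],[48,0],[52,5],[53,0],[55,7],[59,1],[63,4],[63,7],[65,0],[67,0],[69,7]]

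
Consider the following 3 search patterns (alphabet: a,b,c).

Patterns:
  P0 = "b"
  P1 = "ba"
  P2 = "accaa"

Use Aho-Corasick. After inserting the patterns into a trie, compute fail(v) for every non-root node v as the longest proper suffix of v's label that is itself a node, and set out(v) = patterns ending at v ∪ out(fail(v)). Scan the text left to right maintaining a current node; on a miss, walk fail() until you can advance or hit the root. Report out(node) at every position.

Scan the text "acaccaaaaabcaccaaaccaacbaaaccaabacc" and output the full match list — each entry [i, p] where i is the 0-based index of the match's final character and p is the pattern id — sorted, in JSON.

Build automaton:
Trie nodes:
  0='ε' goto a→3 b→1
  1='b' goto a→2  ←P0
  2='ba' goto ·  ←P1
  3='a' goto c→4
  4='ac' goto c→5
  5='acc' goto a→6
  6='acca' goto a→7
  7='accaa' goto ·  ←P2

Failure links (BFS by depth):
  n1('b'): parent n0 fail=0; on 'b' 0 → fail=0;  out {0}∪∅={0}
  n3('a'): parent n0 fail=0; on 'a' 0 → fail=0;  out ∅∪∅=∅
  n2('ba'): parent n1 fail=0; on 'a' 0 → fail=3;  out {1}∪∅={1}
  n4('ac'): parent n3 fail=0; on 'c' 0 → fail=0;  out ∅∪∅=∅
  n5('acc'): parent n4 fail=0; on 'c' 0 → fail=0;  out ∅∪∅=∅
  n6('acca'): parent n5 fail=0; on 'a' 0 → fail=3;  out ∅∪∅=∅
  n7('accaa'): parent n6 fail=3; on 'a' 3→0 → fail=3;  out {2}∪∅={2}

Run:
pos 0 'a': at 3
pos 1 'c': at 4
pos 2 'a': at 3 ·f
pos 3 'c': at 4
pos 4 'c': at 5
pos 5 'a': at 6
pos 6 'a': at 7  → match P2@[2:6]
pos 7 'a': at 3 ·f
pos 8 'a': at 3 ·f
pos 9 'a': at 3 ·f
pos 10 'b': at 1 ·f  → match P0@[10:10]
pos 11 'c': at 0 ·f
pos 12 'a': at 3
pos 13 'c': at 4
pos 14 'c': at 5
pos 15 'a': at 6
pos 16 'a': at 7  → match P2@[12:16]
pos 17 'a': at 3 ·f
pos 18 'c': at 4
pos 19 'c': at 5
pos 20 'a': at 6
pos 21 'a': at 7  → match P2@[17:21]
pos 22 'c': at 4 ·f
pos 23 'b': at 1 ·f  → match P0@[23:23]
pos 24 'a': at 2  → match P1@[23:24]
pos 25 'a': at 3 ·f
pos 26 'a': at 3 ·f
pos 27 'c': at 4
pos 28 'c': at 5
pos 29 'a': at 6
pos 30 'a': at 7  → match P2@[26:30]
pos 31 'b': at 1 ·f  → match P0@[31:31]
pos 32 'a': at 2  → match P1@[31:32]
pos 33 'c': at 4 ·f
pos 34 'c': at 5

Result: [[6,2],[10,0],[16,2],[21,2],[23,0],[24,1],[30,2],[31,0],[32,1]]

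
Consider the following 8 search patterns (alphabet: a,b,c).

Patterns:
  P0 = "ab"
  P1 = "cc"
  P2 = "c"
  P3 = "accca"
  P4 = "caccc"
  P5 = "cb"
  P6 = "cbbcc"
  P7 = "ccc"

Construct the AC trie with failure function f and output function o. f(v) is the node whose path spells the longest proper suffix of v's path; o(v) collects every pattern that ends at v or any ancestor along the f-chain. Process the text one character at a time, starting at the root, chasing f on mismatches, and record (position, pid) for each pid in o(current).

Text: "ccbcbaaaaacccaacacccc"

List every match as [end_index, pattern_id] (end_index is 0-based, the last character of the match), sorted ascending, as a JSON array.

Construct AC machine:
Trie (insert patterns):
  0='ε' goto a→1 c→3
  1='a' goto b→2 c→5
  2='ab' goto ·  [P0 ends]
  3='c' goto a→9 b→13 c→4  [P2 ends]
  4='cc' goto c→17  [P1 ends]
  5='ac' goto c→6
  6='acc' goto c→7
  7='accc' goto a→8
  8='accca' goto ·  [P3 ends]
  9='ca' goto c→10
  10='cac' goto c→11
  11='cacc' goto c→12
  12='caccc' goto ·  [P4 ends]
  13='cb' goto b→14  [P5 ends]
  14='cbb' goto c→15
  15='cbbc' goto c→16
  16='cbbcc' goto ·  [P6 ends]
  17='ccc' goto ·  [P7 ends]

Failure links (BFS by depth):
  n1('a'): parent n0 fail=0; on 'a' 0 → fail=0;  out ∅∪∅=∅
  n3('c'): parent n0 fail=0; on 'c' 0 → fail=0;  out {2}∪∅={2}
  n2('ab'): parent n1 fail=0; on 'b' 0 → fail=0;  out {0}∪∅={0}
  n4('cc'): parent n3 fail=0; on 'c' 0 → fail=3;  out {1}∪{2}={1,2}
  n5('ac'): parent n1 fail=0; on 'c' 0 → fail=3;  out ∅∪{2}={2}
  n9('ca'): parent n3 fail=0; on 'a' 0 → fail=1;  out ∅∪∅=∅
  n13('cb'): parent n3 fail=0; on 'b' 0 → fail=0;  out {5}∪∅={5}
  n6('acc'): parent n5 fail=3; on 'c' 3 → fail=4;  out ∅∪{1,2}={1,2}
  n10('cac'): parent n9 fail=1; on 'c' 1 → fail=5;  out ∅∪{2}={2}
  n14('cbb'): parent n13 fail=0; on 'b' 0 → fail=0;  out ∅∪∅=∅
  n17('ccc'): parent n4 fail=3; on 'c' 3 → fail=4;  out {7}∪{1,2}={1,2,7}
  n7('accc'): parent n6 fail=4; on 'c' 4 → fail=17;  out ∅∪{1,2,7}={1,2,7}
  n11('cacc'): parent n10 fail=5; on 'c' 5 → fail=6;  out ∅∪{1,2}={1,2}
  n15('cbbc'): parent n14 fail=0; on 'c' 0 → fail=3;  out ∅∪{2}={2}
  n8('accca'): parent n7 fail=17; on 'a' 17→4→3 → fail=9;  out {3}∪∅={3}
  n12('caccc'): parent n11 fail=6; on 'c' 6 → fail=7;  out {4}∪{1,2,7}={1,2,4,7}
  n16('cbbcc'): parent n15 fail=3; on 'c' 3 → fail=4;  out {6}∪{1,2}={1,2,6}

Scan:
[0] read 'c'  n0⇒n3  → match P2@[0:0]
[1] read 'c'  n3⇒n4  → match P1@[0:1],P2@[1:1]
[2] read 'b'  n4⇒n13 (via fail)  → match P5@[1:2]
[3] read 'c'  n13⇒n3 (via fail)  → match P2@[3:3]
[4] read 'b'  n3⇒n13  → match P5@[3:4]
[5] read 'a'  n13⇒n1 (via fail)
[6] read 'a'  n1⇒n1 (via fail)
[7] read 'a'  n1⇒n1 (via fail)
[8] read 'a'  n1⇒n1 (via fail)
[9] read 'a'  n1⇒n1 (via fail)
[10] read 'c'  n1⇒n5  → match P2@[10:10]
[11] read 'c'  n5⇒n6  → match P1@[10:11],P2@[11:11]
[12] read 'c'  n6⇒n7  → match P1@[11:12],P2@[12:12],P7@[10:12]
[13] read 'a'  n7⇒n8  → match P3@[9:13]
[14] read 'a'  n8⇒n1 (via fail)
[15] read 'c'  n1⇒n5  → match P2@[15:15]
[16] read 'a'  n5⇒n9 (via fail)
[17] read 'c'  n9⇒n10  → match P2@[17:17]
[18] read 'c'  n10⇒n11  → match P1@[17:18],P2@[18:18]
[19] read 'c'  n11⇒n12  → match P1@[18:19],P2@[19:19],P4@[15:19],P7@[17:19]
[20] read 'c'  n12⇒n17 (via fail)  → match P1@[19:20],P2@[20:20],P7@[18:20]

Result: [[0,2],[1,1],[1,2],[2,5],[3,2],[4,5],[10,2],[11,1],[11,2],[12,1],[12,2],[12,7],[13,3],[15,2],[17,2],[18,1],[18,2],[19,1],[19,2],[19,4],[19,7],[20,1],[20,2],[20,7]]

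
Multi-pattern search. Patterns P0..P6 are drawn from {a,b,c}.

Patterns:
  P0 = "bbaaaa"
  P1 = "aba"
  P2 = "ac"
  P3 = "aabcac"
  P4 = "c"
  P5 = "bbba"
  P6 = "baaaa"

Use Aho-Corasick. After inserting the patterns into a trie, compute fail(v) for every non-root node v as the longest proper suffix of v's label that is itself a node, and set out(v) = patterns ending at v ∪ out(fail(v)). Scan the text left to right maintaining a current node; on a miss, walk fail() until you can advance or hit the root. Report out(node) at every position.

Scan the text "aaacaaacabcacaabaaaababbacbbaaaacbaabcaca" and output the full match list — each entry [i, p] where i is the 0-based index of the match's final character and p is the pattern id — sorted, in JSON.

Construct AC machine:
Trie (insert patterns):
  n0 'ε': a→7 b→1 c→16
  n1 'b': a→19 b→2
  n2 'bb': a→3 b→17
  n3 'bba': a→4
  n4 'bbaa': a→5
  n5 'bbaaa': a→6
  n6 'bbaaaa': ·  [P0 ends]
  n7 'a': a→11 b→8 c→10
  n8 'ab': a→9
  n9 'aba': ·  [P1 ends]
  n10 'ac': ·  [P2 ends]
  n11 'aa': b→12
  n12 'aab': c→13
  n13 'aabc': a→14
  n14 'aabca': c→15
  n15 'aabcac': ·  [P3 ends]
  n16 'c': ·  [P4 ends]
  n17 'bbb': a→18
  n18 'bbba': ·  [P5 ends]
  n19 'ba': a→20
  n20 'baa': a→21
  n21 'baaa': a→22
  n22 'baaaa': ·  [P6 ends]

BFS fail/out derivation:
  fail(1) 'b': from fail(0)=0 chase 'b': 0 ⇒ 0;  out=∅∪out(0)=∅
  fail(7) 'a': from fail(0)=0 chase 'a': 0 ⇒ 0;  out=∅∪out(0)=∅
  fail(16) 'c': from fail(0)=0 chase 'c': 0 ⇒ 0;  out={4}∪out(0)={4}
  fail(2) 'bb': from fail(1)=0 chase 'b': 0 ⇒ 1;  out=∅∪out(1)=∅
  fail(8) 'ab': from fail(7)=0 chase 'b': 0 ⇒ 1;  out=∅∪out(1)=∅
  fail(10) 'ac': from fail(7)=0 chase 'c': 0 ⇒ 16;  out={2}∪out(16)={2,4}
  fail(11) 'aa': from fail(7)=0 chase 'a': 0 ⇒ 7;  out=∅∪out(7)=∅
  fail(19) 'ba': from fail(1)=0 chase 'a': 0 ⇒ 7;  out=∅∪out(7)=∅
  fail(3) 'bba': from fail(2)=1 chase 'a': 1 ⇒ 19;  out=∅∪out(19)=∅
  fail(9) 'aba': from fail(8)=1 chase 'a': 1 ⇒ 19;  out={1}∪out(19)={1}
  fail(12) 'aab': from fail(11)=7 chase 'b': 7 ⇒ 8;  out=∅∪out(8)=∅
  fail(17) 'bbb': from fail(2)=1 chase 'b': 1 ⇒ 2;  out=∅∪out(2)=∅
  fail(20) 'baa': from fail(19)=7 chase 'a': 7 ⇒ 11;  out=∅∪out(11)=∅
  fail(4) 'bbaa': from fail(3)=19 chase 'a': 19 ⇒ 20;  out=∅∪out(20)=∅
  fail(13) 'aabc': from fail(12)=8 chase 'c': 8→1→0 ⇒ 16;  out=∅∪out(16)={4}
  fail(18) 'bbba': from fail(17)=2 chase 'a': 2 ⇒ 3;  out={5}∪out(3)={5}
  fail(21) 'baaa': from fail(20)=11 chase 'a': 11→7 ⇒ 11;  out=∅∪out(11)=∅
  fail(5) 'bbaaa': from fail(4)=20 chase 'a': 20 ⇒ 21;  out=∅∪out(21)=∅
  fail(14) 'aabca': from fail(13)=16 chase 'a': 16→0 ⇒ 7;  out=∅∪out(7)=∅
  fail(22) 'baaaa': from fail(21)=11 chase 'a': 11→7 ⇒ 11;  out={6}∪out(11)={6}
  fail(6) 'bbaaaa': from fail(5)=21 chase 'a': 21 ⇒ 22;  out={0}∪out(22)={0,6}
  fail(15) 'aabcac': from fail(14)=7 chase 'c': 7 ⇒ 10;  out={3}∪out(10)={2,3,4}

Scan:
i=0 'a': node 0→7
i=1 'a': node 7→11
i=2 'a': node 11→11 (via fail)
i=3 'c': node 11→10 (via fail)  emit P2@[2:3],P4@[3:3]
i=4 'a': node 10→7 (via fail)
i=5 'a': node 7→11
i=6 'a': node 11→11 (via fail)
i=7 'c': node 11→10 (via fail)  emit P2@[6:7],P4@[7:7]
i=8 'a': node 10→7 (via fail)
i=9 'b': node 7→8
i=10 'c': node 8→16 (via fail)  emit P4@[10:10]
i=11 'a': node 16→7 (via fail)
i=12 'c': node 7→10  emit P2@[11:12],P4@[12:12]
i=13 'a': node 10→7 (via fail)
i=14 'a': node 7→11
i=15 'b': node 11→12
i=16 'a': node 12→9 (via fail)  emit P1@[14:16]
i=17 'a': node 9→20 (via fail)
i=18 'a': node 20→21
i=19 'a': node 21→22  emit P6@[15:19]
i=20 'b': node 22→12 (via fail)
i=21 'a': node 12→9 (via fail)  emit P1@[19:21]
i=22 'b': node 9→8 (via fail)
i=23 'b': node 8→2 (via fail)
i=24 'a': node 2→3
i=25 'c': node 3→10 (via fail)  emit P2@[24:25],P4@[25:25]
i=26 'b': node 10→1 (via fail)
i=27 'b': node 1→2
i=28 'a': node 2→3
i=29 'a': node 3→4
i=30 'a': node 4→5
i=31 'a': node 5→6  emit P0@[26:31],P6@[27:31]
i=32 'c': node 6→10 (via fail)  emit P2@[31:32],P4@[32:32]
i=33 'b': node 10→1 (via fail)
i=34 'a': node 1→19
i=35 'a': node 19→20
i=36 'b': node 20→12 (via fail)
i=37 'c': node 12→13  emit P4@[37:37]
i=38 'a': node 13→14
i=39 'c': node 14→15  emit P2@[38:39],P3@[34:39],P4@[39:39]
i=40 'a': node 15→7 (via fail)

All matches (sorted): [[3,2],[3,4],[7,2],[7,4],[10,4],[12,2],[12,4],[16,1],[19,6],[21,1],[25,2],[25,4],[31,0],[31,6],[32,2],[32,4],[37,4],[39,2],[39,3],[39,4]]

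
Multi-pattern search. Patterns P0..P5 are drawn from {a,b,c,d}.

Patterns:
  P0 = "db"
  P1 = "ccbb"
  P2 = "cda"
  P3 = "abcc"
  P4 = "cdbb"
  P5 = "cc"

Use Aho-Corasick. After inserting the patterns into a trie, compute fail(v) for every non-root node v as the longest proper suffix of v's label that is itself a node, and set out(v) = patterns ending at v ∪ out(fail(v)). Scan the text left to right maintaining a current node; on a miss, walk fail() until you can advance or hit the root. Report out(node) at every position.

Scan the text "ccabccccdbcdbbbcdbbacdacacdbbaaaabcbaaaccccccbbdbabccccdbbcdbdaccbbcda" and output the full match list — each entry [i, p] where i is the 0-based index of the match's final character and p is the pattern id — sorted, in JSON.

Build automaton:
Trie (insert patterns):
  0='ε' goto a→9 c→3 d→1
  1='d' goto b→2
  2='db' goto ·  [P0 ends]
  3='c' goto c→4 d→7
  4='cc' goto b→5  [P5 ends]
  5='ccb' goto b→6
  6='ccbb' goto ·  [P1 ends]
  7='cd' goto a→8 b→13
  8='cda' goto ·  [P2 ends]
  9='a' goto b→10
  10='ab' goto c→11
  11='abc' goto c→12
  12='abcc' goto ·  [P3 ends]
  13='cdb' goto b→14
  14='cdbb' goto ·  [P4 ends]

BFS fail/out derivation:
  fail(1) 'd': from fail(0)=0 chase 'd': 0 ⇒ 0;  out=∅∪out(0)=∅
  fail(3) 'c': from fail(0)=0 chase 'c': 0 ⇒ 0;  out=∅∪out(0)=∅
  fail(9) 'a': from fail(0)=0 chase 'a': 0 ⇒ 0;  out=∅∪out(0)=∅
  fail(2) 'db': from fail(1)=0 chase 'b': 0 ⇒ 0;  out={0}∪out(0)={0}
  fail(4) 'cc': from fail(3)=0 chase 'c': 0 ⇒ 3;  out={5}∪out(3)={5}
  fail(7) 'cd': from fail(3)=0 chase 'd': 0 ⇒ 1;  out=∅∪out(1)=∅
  fail(10) 'ab': from fail(9)=0 chase 'b': 0 ⇒ 0;  out=∅∪out(0)=∅
  fail(5) 'ccb': from fail(4)=3 chase 'b': 3→0 ⇒ 0;  out=∅∪out(0)=∅
  fail(8) 'cda': from fail(7)=1 chase 'a': 1→0 ⇒ 9;  out={2}∪out(9)={2}
  fail(11) 'abc': from fail(10)=0 chase 'c': 0 ⇒ 3;  out=∅∪out(3)=∅
  fail(13) 'cdb': from fail(7)=1 chase 'b': 1 ⇒ 2;  out=∅∪out(2)={0}
  fail(6) 'ccbb': from fail(5)=0 chase 'b': 0 ⇒ 0;  out={1}∪out(0)={1}
  fail(12) 'abcc': from fail(11)=3 chase 'c': 3 ⇒ 4;  out={3}∪out(4)={3,5}
  fail(14) 'cdbb': from fail(13)=2 chase 'b': 2→0 ⇒ 0;  out={4}∪out(0)={4}

Text stream:
i=0 'c': node 0→3
i=1 'c': node 3→4  ** P5@[0:1]
i=2 'a': node 4→9 (via fail)
i=3 'b': node 9→10
i=4 'c': node 10→11
i=5 'c': node 11→12  ** P3@[2:5],P5@[4:5]
i=6 'c': node 12→4 (via fail)  ** P5@[5:6]
i=7 'c': node 4→4 (via fail)  ** P5@[6:7]
i=8 'd': node 4→7 (via fail)
i=9 'b': node 7→13  ** P0@[8:9]
i=10 'c': node 13→3 (via fail)
i=11 'd': node 3→7
i=12 'b': node 7→13  ** P0@[11:12]
i=13 'b': node 13→14  ** P4@[10:13]
i=14 'b': node 14→0 (via fail)
i=15 'c': node 0→3
i=16 'd': node 3→7
i=17 'b': node 7→13  ** P0@[16:17]
i=18 'b': node 13→14  ** P4@[15:18]
i=19 'a': node 14→9 (via fail)
i=20 'c': node 9→3 (via fail)
i=21 'd': node 3→7
i=22 'a': node 7→8  ** P2@[20:22]
i=23 'c': node 8→3 (via fail)
i=24 'a': node 3→9 (via fail)
i=25 'c': node 9→3 (via fail)
i=26 'd': node 3→7
i=27 'b': node 7→13  ** P0@[26:27]
i=28 'b': node 13→14  ** P4@[25:28]
i=29 'a': node 14→9 (via fail)
i=30 'a': node 9→9 (via fail)
i=31 'a': node 9→9 (via fail)
i=32 'a': node 9→9 (via fail)
i=33 'b': node 9→10
i=34 'c': node 10→11
i=35 'b': node 11→0 (via fail)
i=36 'a': node 0→9
i=37 'a': node 9→9 (via fail)
i=38 'a': node 9→9 (via fail)
i=39 'c': node 9→3 (via fail)
i=40 'c': node 3→4  ** P5@[39:40]
i=41 'c': node 4→4 (via fail)  ** P5@[40:41]
i=42 'c': node 4→4 (via fail)  ** P5@[41:42]
i=43 'c': node 4→4 (via fail)  ** P5@[42:43]
i=44 'c': node 4→4 (via fail)  ** P5@[43:44]
i=45 'b': node 4→5
i=46 'b': node 5→6  ** P1@[43:46]
i=47 'd': node 6→1 (via fail)
i=48 'b': node 1→2  ** P0@[47:48]
i=49 'a': node 2→9 (via fail)
i=50 'b': node 9→10
i=51 'c': node 10→11
i=52 'c': node 11→12  ** P3@[49:52],P5@[51:52]
i=53 'c': node 12→4 (via fail)  ** P5@[52:53]
i=54 'c': node 4→4 (via fail)  ** P5@[53:54]
i=55 'd': node 4→7 (via fail)
i=56 'b': node 7→13  ** P0@[55:56]
i=57 'b': node 13→14  ** P4@[54:57]
i=58 'c': node 14→3 (via fail)
i=59 'd': node 3→7
i=60 'b': node 7→13  ** P0@[59:60]
i=61 'd': node 13→1 (via fail)
i=62 'a': node 1→9 (via fail)
i=63 'c': node 9→3 (via fail)
i=64 'c': node 3→4  ** P5@[63:64]
i=65 'b': node 4→5
i=66 'b': node 5→6  ** P1@[63:66]
i=67 'c': node 6→3 (via fail)
i=68 'd': node 3→7
i=69 'a': node 7→8  ** P2@[67:69]

Result: [[1,5],[5,3],[5,5],[6,5],[7,5],[9,0],[12,0],[13,4],[17,0],[18,4],[22,2],[27,0],[28,4],[40,5],[41,5],[42,5],[43,5],[44,5],[46,1],[48,0],[52,3],[52,5],[53,5],[54,5],[56,0],[57,4],[60,0],[64,5],[66,1],[69,2]]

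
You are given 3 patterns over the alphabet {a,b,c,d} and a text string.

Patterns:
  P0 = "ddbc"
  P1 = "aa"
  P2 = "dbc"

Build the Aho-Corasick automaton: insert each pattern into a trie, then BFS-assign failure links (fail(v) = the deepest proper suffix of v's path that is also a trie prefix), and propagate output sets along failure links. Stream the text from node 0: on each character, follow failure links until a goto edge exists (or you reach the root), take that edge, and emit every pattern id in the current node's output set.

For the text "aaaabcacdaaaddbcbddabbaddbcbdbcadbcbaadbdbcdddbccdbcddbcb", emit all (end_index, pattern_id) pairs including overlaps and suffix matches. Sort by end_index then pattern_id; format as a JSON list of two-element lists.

Construct AC machine:
Trie nodes:
  n0 'ε': a→5 d→1
  n1 'd': b→7 d→2
  n2 'dd': b→3
  n3 'ddb': c→4
  n4 'ddbc': ·  ←P0
  n5 'a': a→6
  n6 'aa': ·  ←P1
  n7 'db': c→8
  n8 'dbc': ·  ←P2

Failure links (BFS by depth):
  fail(1) 'd': from fail(0)=0 chase 'd': 0 ⇒ 0;  out=∅∪out(0)=∅
  fail(5) 'a': from fail(0)=0 chase 'a': 0 ⇒ 0;  out=∅∪out(0)=∅
  fail(2) 'dd': from fail(1)=0 chase 'd': 0 ⇒ 1;  out=∅∪out(1)=∅
  fail(6) 'aa': from fail(5)=0 chase 'a': 0 ⇒ 5;  out={1}∪out(5)={1}
  fail(7) 'db': from fail(1)=0 chase 'b': 0 ⇒ 0;  out=∅∪out(0)=∅
  fail(3) 'ddb': from fail(2)=1 chase 'b': 1 ⇒ 7;  out=∅∪out(7)=∅
  fail(8) 'dbc': from fail(7)=0 chase 'c': 0 ⇒ 0;  out={2}∪out(0)={2}
  fail(4) 'ddbc': from fail(3)=7 chase 'c': 7 ⇒ 8;  out={0}∪out(8)={0,2}

Scan:
pos 0 'a': at 5
pos 1 'a': at 6  emit P1@[0:1]
pos 2 'a': at 6 (via fail)  emit P1@[1:2]
pos 3 'a': at 6 (via fail)  emit P1@[2:3]
pos 4 'b': at 0 (via fail)
pos 5 'c': at 0
pos 6 'a': at 5
pos 7 'c': at 0 (via fail)
pos 8 'd': at 1
pos 9 'a': at 5 (via fail)
pos 10 'a': at 6  emit P1@[9:10]
pos 11 'a': at 6 (via fail)  emit P1@[10:11]
pos 12 'd': at 1 (via fail)
pos 13 'd': at 2
pos 14 'b': at 3
pos 15 'c': at 4  emit P0@[12:15],P2@[13:15]
pos 16 'b': at 0 (via fail)
pos 17 'd': at 1
pos 18 'd': at 2
pos 19 'a': at 5 (via fail)
pos 20 'b': at 0 (via fail)
pos 21 'b': at 0
pos 22 'a': at 5
pos 23 'd': at 1 (via fail)
pos 24 'd': at 2
pos 25 'b': at 3
pos 26 'c': at 4  emit P0@[23:26],P2@[24:26]
pos 27 'b': at 0 (via fail)
pos 28 'd': at 1
pos 29 'b': at 7
pos 30 'c': at 8  emit P2@[28:30]
pos 31 'a': at 5 (via fail)
pos 32 'd': at 1 (via fail)
pos 33 'b': at 7
pos 34 'c': at 8  emit P2@[32:34]
pos 35 'b': at 0 (via fail)
pos 36 'a': at 5
pos 37 'a': at 6  emit P1@[36:37]
pos 38 'd': at 1 (via fail)
pos 39 'b': at 7
pos 40 'd': at 1 (via fail)
pos 41 'b': at 7
pos 42 'c': at 8  emit P2@[40:42]
pos 43 'd': at 1 (via fail)
pos 44 'd': at 2
pos 45 'd': at 2 (via fail)
pos 46 'b': at 3
pos 47 'c': at 4  emit P0@[44:47],P2@[45:47]
pos 48 'c': at 0 (via fail)
pos 49 'd': at 1
pos 50 'b': at 7
pos 51 'c': at 8  emit P2@[49:51]
pos 52 'd': at 1 (via fail)
pos 53 'd': at 2
pos 54 'b': at 3
pos 55 'c': at 4  emit P0@[52:55],P2@[53:55]
pos 56 'b': at 0 (via fail)

All matches (sorted): [[1,1],[2,1],[3,1],[10,1],[11,1],[15,0],[15,2],[26,0],[26,2],[30,2],[34,2],[37,1],[42,2],[47,0],[47,2],[51,2],[55,0],[55,2]]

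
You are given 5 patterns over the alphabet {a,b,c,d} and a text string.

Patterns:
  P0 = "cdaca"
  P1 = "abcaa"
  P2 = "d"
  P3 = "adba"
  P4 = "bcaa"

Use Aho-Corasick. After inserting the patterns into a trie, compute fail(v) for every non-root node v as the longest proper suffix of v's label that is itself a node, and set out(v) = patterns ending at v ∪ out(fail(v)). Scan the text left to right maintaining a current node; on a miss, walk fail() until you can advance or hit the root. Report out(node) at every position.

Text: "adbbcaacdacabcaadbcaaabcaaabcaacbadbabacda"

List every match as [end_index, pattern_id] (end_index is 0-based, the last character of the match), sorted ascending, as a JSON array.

Construct AC machine:
Trie (insert patterns):
  n0 'ε': a→6 b→15 c→1 d→11
  n1 'c': d→2
  n2 'cd': a→3
  n3 'cda': c→4
  n4 'cdac': a→5
  n5 'cdaca': ·  ←P0
  n6 'a': b→7 d→12
  n7 'ab': c→8
  n8 'abc': a→9
  n9 'abca': a→10
  n10 'abcaa': ·  ←P1
  n11 'd': ·  ←P2
  n12 'ad': b→13
  n13 'adb': a→14
  n14 'adba': ·  ←P3
  n15 'b': c→16
  n16 'bc': a→17
  n17 'bca': a→18
  n18 'bcaa': ·  ←P4

BFS fail/out derivation:
  fail(1) 'c': from fail(0)=0 chase 'c': 0 ⇒ 0;  out=∅∪out(0)=∅
  fail(6) 'a': from fail(0)=0 chase 'a': 0 ⇒ 0;  out=∅∪out(0)=∅
  fail(11) 'd': from fail(0)=0 chase 'd': 0 ⇒ 0;  out={2}∪out(0)={2}
  fail(15) 'b': from fail(0)=0 chase 'b': 0 ⇒ 0;  out=∅∪out(0)=∅
  fail(2) 'cd': from fail(1)=0 chase 'd': 0 ⇒ 11;  out=∅∪out(11)={2}
  fail(7) 'ab': from fail(6)=0 chase 'b': 0 ⇒ 15;  out=∅∪out(15)=∅
  fail(12) 'ad': from fail(6)=0 chase 'd': 0 ⇒ 11;  out=∅∪out(11)={2}
  fail(16) 'bc': from fail(15)=0 chase 'c': 0 ⇒ 1;  out=∅∪out(1)=∅
  fail(3) 'cda': from fail(2)=11 chase 'a': 11→0 ⇒ 6;  out=∅∪out(6)=∅
  fail(8) 'abc': from fail(7)=15 chase 'c': 15 ⇒ 16;  out=∅∪out(16)=∅
  fail(13) 'adb': from fail(12)=11 chase 'b': 11→0 ⇒ 15;  out=∅∪out(15)=∅
  fail(17) 'bca': from fail(16)=1 chase 'a': 1→0 ⇒ 6;  out=∅∪out(6)=∅
  fail(4) 'cdac': from fail(3)=6 chase 'c': 6→0 ⇒ 1;  out=∅∪out(1)=∅
  fail(9) 'abca': from fail(8)=16 chase 'a': 16 ⇒ 17;  out=∅∪out(17)=∅
  fail(14) 'adba': from fail(13)=15 chase 'a': 15→0 ⇒ 6;  out={3}∪out(6)={3}
  fail(18) 'bcaa': from fail(17)=6 chase 'a': 6→0 ⇒ 6;  out={4}∪out(6)={4}
  fail(5) 'cdaca': from fail(4)=1 chase 'a': 1→0 ⇒ 6;  out={0}∪out(6)={0}
  fail(10) 'abcaa': from fail(9)=17 chase 'a': 17 ⇒ 18;  out={1}∪out(18)={1,4}

Text stream:
pos 0 'a': at 6
pos 1 'd': at 12  ** P2@[1:1]
pos 2 'b': at 13
pos 3 'b': at 15 (fail-walked)
pos 4 'c': at 16
pos 5 'a': at 17
pos 6 'a': at 18  ** P4@[3:6]
pos 7 'c': at 1 (fail-walked)
pos 8 'd': at 2  ** P2@[8:8]
pos 9 'a': at 3
pos 10 'c': at 4
pos 11 'a': at 5  ** P0@[7:11]
pos 12 'b': at 7 (fail-walked)
pos 13 'c': at 8
pos 14 'a': at 9
pos 15 'a': at 10  ** P1@[11:15],P4@[12:15]
pos 16 'd': at 12 (fail-walked)  ** P2@[16:16]
pos 17 'b': at 13
pos 18 'c': at 16 (fail-walked)
pos 19 'a': at 17
pos 20 'a': at 18  ** P4@[17:20]
pos 21 'a': at 6 (fail-walked)
pos 22 'b': at 7
pos 23 'c': at 8
pos 24 'a': at 9
pos 25 'a': at 10  ** P1@[21:25],P4@[22:25]
pos 26 'a': at 6 (fail-walked)
pos 27 'b': at 7
pos 28 'c': at 8
pos 29 'a': at 9
pos 30 'a': at 10  ** P1@[26:30],P4@[27:30]
pos 31 'c': at 1 (fail-walked)
pos 32 'b': at 15 (fail-walked)
pos 33 'a': at 6 (fail-walked)
pos 34 'd': at 12  ** P2@[34:34]
pos 35 'b': at 13
pos 36 'a': at 14  ** P3@[33:36]
pos 37 'b': at 7 (fail-walked)
pos 38 'a': at 6 (fail-walked)
pos 39 'c': at 1 (fail-walked)
pos 40 'd': at 2  ** P2@[40:40]
pos 41 'a': at 3

Matches: [[1,2],[6,4],[8,2],[11,0],[15,1],[15,4],[16,2],[20,4],[25,1],[25,4],[30,1],[30,4],[34,2],[36,3],[40,2]]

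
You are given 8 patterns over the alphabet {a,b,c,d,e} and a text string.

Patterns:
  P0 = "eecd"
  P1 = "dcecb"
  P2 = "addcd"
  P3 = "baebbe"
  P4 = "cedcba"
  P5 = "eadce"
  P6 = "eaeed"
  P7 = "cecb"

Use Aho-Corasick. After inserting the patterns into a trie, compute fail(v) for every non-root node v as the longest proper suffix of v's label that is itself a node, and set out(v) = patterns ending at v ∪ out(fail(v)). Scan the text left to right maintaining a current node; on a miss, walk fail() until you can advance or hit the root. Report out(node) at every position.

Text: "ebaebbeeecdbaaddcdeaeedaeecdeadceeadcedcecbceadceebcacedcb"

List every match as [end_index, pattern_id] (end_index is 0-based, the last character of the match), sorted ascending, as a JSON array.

Build automaton:
Trie (insert patterns):
  0='ε' goto a→10 b→15 c→21 d→5 e→1
  1='e' goto a→27 e→2
  2='ee' goto c→3
  3='eec' goto d→4
  4='eecd' goto ·  [P0 ends]
  5='d' goto c→6
  6='dc' goto e→7
  7='dce' goto c→8
  8='dcec' goto b→9
  9='dcecb' goto ·  [P1 ends]
  10='a' goto d→11
  11='ad' goto d→12
  12='add' goto c→13
  13='addc' goto d→14
  14='addcd' goto ·  [P2 ends]
  15='b' goto a→16
  16='ba' goto e→17
  17='bae' goto b→18
  18='baeb' goto b→19
  19='baebb' goto e→20
  20='baebbe' goto ·  [P3 ends]
  21='c' goto e→22
  22='ce' goto c→34 d→23
  23='ced' goto c→24
  24='cedc' goto b→25
  25='cedcb' goto a→26
  26='cedcba' goto ·  [P4 ends]
  27='ea' goto d→28 e→31
  28='ead' goto c→29
  29='eadc' goto e→30
  30='eadce' goto ·  [P5 ends]
  31='eae' goto e→32
  32='eaee' goto d→33
  33='eaeed' goto ·  [P6 ends]
  34='cec' goto b→35
  35='cecb' goto ·  [P7 ends]

BFS fail/out derivation:
  n1('e'): parent n0 fail=0; on 'e' 0 → fail=0;  out ∅∪∅=∅
  n5('d'): parent n0 fail=0; on 'd' 0 → fail=0;  out ∅∪∅=∅
  n10('a'): parent n0 fail=0; on 'a' 0 → fail=0;  out ∅∪∅=∅
  n15('b'): parent n0 fail=0; on 'b' 0 → fail=0;  out ∅∪∅=∅
  n21('c'): parent n0 fail=0; on 'c' 0 → fail=0;  out ∅∪∅=∅
  n2('ee'): parent n1 fail=0; on 'e' 0 → fail=1;  out ∅∪∅=∅
  n6('dc'): parent n5 fail=0; on 'c' 0 → fail=21;  out ∅∪∅=∅
  n11('ad'): parent n10 fail=0; on 'd' 0 → fail=5;  out ∅∪∅=∅
  n16('ba'): parent n15 fail=0; on 'a' 0 → fail=10;  out ∅∪∅=∅
  n22('ce'): parent n21 fail=0; on 'e' 0 → fail=1;  out ∅∪∅=∅
  n27('ea'): parent n1 fail=0; on 'a' 0 → fail=10;  out ∅∪∅=∅
  n3('eec'): parent n2 fail=1; on 'c' 1→0 → fail=21;  out ∅∪∅=∅
  n7('dce'): parent n6 fail=21; on 'e' 21 → fail=22;  out ∅∪∅=∅
  n12('add'): parent n11 fail=5; on 'd' 5→0 → fail=5;  out ∅∪∅=∅
  n17('bae'): parent n16 fail=10; on 'e' 10→0 → fail=1;  out ∅∪∅=∅
  n23('ced'): parent n22 fail=1; on 'd' 1→0 → fail=5;  out ∅∪∅=∅
  n28('ead'): parent n27 fail=10; on 'd' 10 → fail=11;  out ∅∪∅=∅
  n31('eae'): parent n27 fail=10; on 'e' 10→0 → fail=1;  out ∅∪∅=∅
  n34('cec'): parent n22 fail=1; on 'c' 1→0 → fail=21;  out ∅∪∅=∅
  n4('eecd'): parent n3 fail=21; on 'd' 21→0 → fail=5;  out {0}∪∅={0}
  n8('dcec'): parent n7 fail=22; on 'c' 22 → fail=34;  out ∅∪∅=∅
  n13('addc'): parent n12 fail=5; on 'c' 5 → fail=6;  out ∅∪∅=∅
  n18('baeb'): parent n17 fail=1; on 'b' 1→0 → fail=15;  out ∅∪∅=∅
  n24('cedc'): parent n23 fail=5; on 'c' 5 → fail=6;  out ∅∪∅=∅
  n29('eadc'): parent n28 fail=11; on 'c' 11→5 → fail=6;  out ∅∪∅=∅
  n32('eaee'): parent n31 fail=1; on 'e' 1 → fail=2;  out ∅∪∅=∅
  n35('cecb'): parent n34 fail=21; on 'b' 21→0 → fail=15;  out {7}∪∅={7}
  n9('dcecb'): parent n8 fail=34; on 'b' 34 → fail=35;  out {1}∪{7}={1,7}
  n14('addcd'): parent n13 fail=6; on 'd' 6→21→0 → fail=5;  out {2}∪∅={2}
  n19('baebb'): parent n18 fail=15; on 'b' 15→0 → fail=15;  out ∅∪∅=∅
  n25('cedcb'): parent n24 fail=6; on 'b' 6→21→0 → fail=15;  out ∅∪∅=∅
  n30('eadce'): parent n29 fail=6; on 'e' 6 → fail=7;  out {5}∪∅={5}
  n33('eaeed'): parent n32 fail=2; on 'd' 2→1→0 → fail=5;  out {6}∪∅={6}
  n20('baebbe'): parent n19 fail=15; on 'e' 15→0 → fail=1;  out {3}∪∅={3}
  n26('cedcba'): parent n25 fail=15; on 'a' 15 → fail=16;  out {4}∪∅={4}

Scan:
i=0 'e': node 0→1
i=1 'b': node 1→15 ·f
i=2 'a': node 15→16
i=3 'e': node 16→17
i=4 'b': node 17→18
i=5 'b': node 18→19
i=6 'e': node 19→20  → match P3@[1:6]
i=7 'e': node 20→2 ·f
i=8 'e': node 2→2 ·f
i=9 'c': node 2→3
i=10 'd': node 3→4  → match P0@[7:10]
i=11 'b': node 4→15 ·f
i=12 'a': node 15→16
i=13 'a': node 16→10 ·f
i=14 'd': node 10→11
i=15 'd': node 11→12
i=16 'c': node 12→13
i=17 'd': node 13→14  → match P2@[13:17]
i=18 'e': node 14→1 ·f
i=19 'a': node 1→27
i=20 'e': node 27→31
i=21 'e': node 31→32
i=22 'd': node 32→33  → match P6@[18:22]
i=23 'a': node 33→10 ·f
i=24 'e': node 10→1 ·f
i=25 'e': node 1→2
i=26 'c': node 2→3
i=27 'd': node 3→4  → match P0@[24:27]
i=28 'e': node 4→1 ·f
i=29 'a': node 1→27
i=30 'd': node 27→28
i=31 'c': node 28→29
i=32 'e': node 29→30  → match P5@[28:32]
i=33 'e': node 30→2 ·f
i=34 'a': node 2→27 ·f
i=35 'd': node 27→28
i=36 'c': node 28→29
i=37 'e': node 29→30  → match P5@[33:37]
i=38 'd': node 30→23 ·f
i=39 'c': node 23→24
i=40 'e': node 24→7 ·f
i=41 'c': node 7→8
i=42 'b': node 8→9  → match P1@[38:42],P7@[39:42]
i=43 'c': node 9→21 ·f
i=44 'e': node 21→22
i=45 'a': node 22→27 ·f
i=46 'd': node 27→28
i=47 'c': node 28→29
i=48 'e': node 29→30  → match P5@[44:48]
i=49 'e': node 30→2 ·f
i=50 'b': node 2→15 ·f
i=51 'c': node 15→21 ·f
i=52 'a': node 21→10 ·f
i=53 'c': node 10→21 ·f
i=54 'e': node 21→22
i=55 'd': node 22→23
i=56 'c': node 23→24
i=57 'b': node 24→25

Result: [[6,3],[10,0],[17,2],[22,6],[27,0],[32,5],[37,5],[42,1],[42,7],[48,5]]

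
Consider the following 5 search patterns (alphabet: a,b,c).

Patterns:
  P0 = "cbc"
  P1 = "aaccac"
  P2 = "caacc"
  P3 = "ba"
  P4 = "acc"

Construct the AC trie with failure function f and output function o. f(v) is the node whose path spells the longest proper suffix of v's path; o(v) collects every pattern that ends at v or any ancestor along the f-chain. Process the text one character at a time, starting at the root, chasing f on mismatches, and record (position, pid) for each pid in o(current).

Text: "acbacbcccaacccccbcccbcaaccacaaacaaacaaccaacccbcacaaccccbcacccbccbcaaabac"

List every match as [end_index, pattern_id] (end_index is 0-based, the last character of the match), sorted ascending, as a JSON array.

Build automaton:
Trie nodes:
  0='ε' goto a→4 b→14 c→1
  1='c' goto a→10 b→2
  2='cb' goto c→3
  3='cbc' goto ·  ←P0
  4='a' goto a→5 c→16
  5='aa' goto c→6
  6='aac' goto c→7
  7='aacc' goto a→8
  8='aacca' goto c→9
  9='aaccac' goto ·  ←P1
  10='ca' goto a→11
  11='caa' goto c→12
  12='caac' goto c→13
  13='caacc' goto ·  ←P2
  14='b' goto a→15
  15='ba' goto ·  ←P3
  16='ac' goto c→17
  17='acc' goto ·  ←P4

BFS fail/out derivation:
  n1('c'): parent n0 fail=0; on 'c' 0 → fail=0;  out ∅∪∅=∅
  n4('a'): parent n0 fail=0; on 'a' 0 → fail=0;  out ∅∪∅=∅
  n14('b'): parent n0 fail=0; on 'b' 0 → fail=0;  out ∅∪∅=∅
  n2('cb'): parent n1 fail=0; on 'b' 0 → fail=14;  out ∅∪∅=∅
  n5('aa'): parent n4 fail=0; on 'a' 0 → fail=4;  out ∅∪∅=∅
  n10('ca'): parent n1 fail=0; on 'a' 0 → fail=4;  out ∅∪∅=∅
  n15('ba'): parent n14 fail=0; on 'a' 0 → fail=4;  out {3}∪∅={3}
  n16('ac'): parent n4 fail=0; on 'c' 0 → fail=1;  out ∅∪∅=∅
  n3('cbc'): parent n2 fail=14; on 'c' 14→0 → fail=1;  out {0}∪∅={0}
  n6('aac'): parent n5 fail=4; on 'c' 4 → fail=16;  out ∅∪∅=∅
  n11('caa'): parent n10 fail=4; on 'a' 4 → fail=5;  out ∅∪∅=∅
  n17('acc'): parent n16 fail=1; on 'c' 1→0 → fail=1;  out {4}∪∅={4}
  n7('aacc'): parent n6 fail=16; on 'c' 16 → fail=17;  out ∅∪{4}={4}
  n12('caac'): parent n11 fail=5; on 'c' 5 → fail=6;  out ∅∪∅=∅
  n8('aacca'): parent n7 fail=17; on 'a' 17→1 → fail=10;  out ∅∪∅=∅
  n13('caacc'): parent n12 fail=6; on 'c' 6 → fail=7;  out {2}∪{4}={2,4}
  n9('aaccac'): parent n8 fail=10; on 'c' 10→4 → fail=16;  out {1}∪∅={1}

Text stream:
i=0 'a': node 0→4
i=1 'c': node 4→16
i=2 'b': node 16→2 (via fail)
i=3 'a': node 2→15 (via fail)  → match P3@[2:3]
i=4 'c': node 15→16 (via fail)
i=5 'b': node 16→2 (via fail)
i=6 'c': node 2→3  → match P0@[4:6]
i=7 'c': node 3→1 (via fail)
i=8 'c': node 1→1 (via fail)
i=9 'a': node 1→10
i=10 'a': node 10→11
i=11 'c': node 11→12
i=12 'c': node 12→13  → match P2@[8:12],P4@[10:12]
i=13 'c': node 13→1 (via fail)
i=14 'c': node 1→1 (via fail)
i=15 'c': node 1→1 (via fail)
i=16 'b': node 1→2
i=17 'c': node 2→3  → match P0@[15:17]
i=18 'c': node 3→1 (via fail)
i=19 'c': node 1→1 (via fail)
i=20 'b': node 1→2
i=21 'c': node 2→3  → match P0@[19:21]
i=22 'a': node 3→10 (via fail)
i=23 'a': node 10→11
i=24 'c': node 11→12
i=25 'c': node 12→13  → match P2@[21:25],P4@[23:25]
i=26 'a': node 13→8 (via fail)
i=27 'c': node 8→9  → match P1@[22:27]
i=28 'a': node 9→10 (via fail)
i=29 'a': node 10→11
i=30 'a': node 11→5 (via fail)
i=31 'c': node 5→6
i=32 'a': node 6→10 (via fail)
i=33 'a': node 10→11
i=34 'a': node 11→5 (via fail)
i=35 'c': node 5→6
i=36 'a': node 6→10 (via fail)
i=37 'a': node 10→11
i=38 'c': node 11→12
i=39 'c': node 12→13  → match P2@[35:39],P4@[37:39]
i=40 'a': node 13→8 (via fail)
i=41 'a': node 8→11 (via fail)
i=42 'c': node 11→12
i=43 'c': node 12→13  → match P2@[39:43],P4@[41:43]
i=44 'c': node 13→1 (via fail)
i=45 'b': node 1→2
i=46 'c': node 2→3  → match P0@[44:46]
i=47 'a': node 3→10 (via fail)
i=48 'c': node 10→16 (via fail)
i=49 'a': node 16→10 (via fail)
i=50 'a': node 10→11
i=51 'c': node 11→12
i=52 'c': node 12→13  → match P2@[48:52],P4@[50:52]
i=53 'c': node 13→1 (via fail)
i=54 'c': node 1→1 (via fail)
i=55 'b': node 1→2
i=56 'c': node 2→3  → match P0@[54:56]
i=57 'a': node 3→10 (via fail)
i=58 'c': node 10→16 (via fail)
i=59 'c': node 16→17  → match P4@[57:59]
i=60 'c': node 17→1 (via fail)
i=61 'b': node 1→2
i=62 'c': node 2→3  → match P0@[60:62]
i=63 'c': node 3→1 (via fail)
i=64 'b': node 1→2
i=65 'c': node 2→3  → match P0@[63:65]
i=66 'a': node 3→10 (via fail)
i=67 'a': node 10→11
i=68 'a': node 11→5 (via fail)
i=69 'b': node 5→14 (via fail)
i=70 'a': node 14→15  → match P3@[69:70]
i=71 'c': node 15→16 (via fail)

Matches: [[3,3],[6,0],[12,2],[12,4],[17,0],[21,0],[25,2],[25,4],[27,1],[39,2],[39,4],[43,2],[43,4],[46,0],[52,2],[52,4],[56,0],[59,4],[62,0],[65,0],[70,3]]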